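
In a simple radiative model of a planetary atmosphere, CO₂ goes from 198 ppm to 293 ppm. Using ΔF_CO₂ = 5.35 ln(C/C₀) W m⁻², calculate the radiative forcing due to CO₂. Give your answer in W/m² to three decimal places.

ΔF = 2.097 W/m²

CO₂: 5.35 × ln(293/198) = 5.35 × ln(1.47980) = 5.35 × 0.39191 = 2.0967 W/m².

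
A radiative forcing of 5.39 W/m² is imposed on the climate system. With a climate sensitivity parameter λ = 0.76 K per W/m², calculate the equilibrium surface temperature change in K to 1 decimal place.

ΔT = λ ΔF = 0.76 × 5.39 = 4.0964 K.

ΔT = 4.1 K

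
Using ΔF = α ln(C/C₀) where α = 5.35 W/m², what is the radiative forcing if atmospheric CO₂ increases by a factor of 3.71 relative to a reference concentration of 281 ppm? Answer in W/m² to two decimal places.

ΔF = 5.35 × ln(3.71) = 5.35 × 1.31103 = 7.0140 W/m².

ΔF = 7.01 W/m²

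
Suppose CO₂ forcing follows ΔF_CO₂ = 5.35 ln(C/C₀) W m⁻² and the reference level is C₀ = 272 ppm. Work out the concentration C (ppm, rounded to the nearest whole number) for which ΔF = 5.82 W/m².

Set 5.35 ln(C/272) = 5.82, so ln(C/272) = 5.82/5.35 = 1.08785.
Then C/272 = e^1.08785 = 2.96789, giving C = 272 × 2.96789 = 807.27 ppm.

C ≈ 807 ppm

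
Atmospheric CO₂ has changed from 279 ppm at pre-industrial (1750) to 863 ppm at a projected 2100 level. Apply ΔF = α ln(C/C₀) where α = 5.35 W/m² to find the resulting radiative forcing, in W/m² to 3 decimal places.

ΔF = 6.041 W/m²

CO₂: 5.35 × ln(863/279) = 5.35 × ln(3.09319) = 5.35 × 1.12920 = 6.0412 W/m².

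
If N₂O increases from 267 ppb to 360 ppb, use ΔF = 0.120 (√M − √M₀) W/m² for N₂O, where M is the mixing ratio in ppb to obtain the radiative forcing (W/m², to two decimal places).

ΔF = 0.32 W/m²

N₂O: 0.120 × (√360 − √267) = 0.120 × (18.9737 − 16.3401) = 0.120 × 2.6336 = 0.3160 W/m².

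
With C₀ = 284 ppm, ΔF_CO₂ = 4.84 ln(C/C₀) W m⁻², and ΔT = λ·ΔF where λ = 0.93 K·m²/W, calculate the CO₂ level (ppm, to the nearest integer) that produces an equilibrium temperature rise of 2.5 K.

C ≈ 495 ppm

Required forcing: ΔF = ΔT/λ = 2.5/0.93 = 2.6882 W/m².
Then ln(C/284) = ΔF/4.84 = 2.6882/4.84 = 0.55541.
So C = 284 × e^0.55541 = 284 × 1.74266 = 494.92 ppm.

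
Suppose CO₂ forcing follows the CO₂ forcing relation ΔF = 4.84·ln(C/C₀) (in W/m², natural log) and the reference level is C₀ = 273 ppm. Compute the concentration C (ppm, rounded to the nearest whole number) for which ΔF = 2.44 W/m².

Set 4.84 ln(C/273) = 2.44, so ln(C/273) = 2.44/4.84 = 0.50413.
Then C/273 = e^0.50413 = 1.65554, giving C = 273 × 1.65554 = 451.96 ppm.

C ≈ 452 ppm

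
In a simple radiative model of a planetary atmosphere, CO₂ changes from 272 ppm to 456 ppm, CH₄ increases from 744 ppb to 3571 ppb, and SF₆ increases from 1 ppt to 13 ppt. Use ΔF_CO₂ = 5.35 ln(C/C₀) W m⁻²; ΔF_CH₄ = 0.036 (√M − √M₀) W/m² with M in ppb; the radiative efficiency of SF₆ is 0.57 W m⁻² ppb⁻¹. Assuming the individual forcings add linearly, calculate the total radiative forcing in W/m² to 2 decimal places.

ΔF = 3.94 W/m²

CO₂: 5.35 × ln(456/272) = 5.35 × ln(1.67647) = 5.35 × 0.51669 = 2.7643 W/m².
CH₄: 0.036 × (√3571 − √744) = 0.036 × (59.7578 − 27.2764) = 0.036 × 32.4814 = 1.1693 W/m².
SF₆: Δ = 13 − 1 = 12 ppt = 0.012 ppb; ΔF = 0.57 × 0.012 = 0.0068 W/m².
Total ΔF = 2.7643 + 1.1693 + 0.0068 = 3.9404 W/m².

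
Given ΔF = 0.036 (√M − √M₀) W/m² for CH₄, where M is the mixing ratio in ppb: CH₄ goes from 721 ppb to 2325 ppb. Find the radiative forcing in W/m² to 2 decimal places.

ΔF = 0.77 W/m²

CH₄: 0.036 × (√2325 − √721) = 0.036 × (48.2183 − 26.8514) = 0.036 × 21.3669 = 0.7692 W/m².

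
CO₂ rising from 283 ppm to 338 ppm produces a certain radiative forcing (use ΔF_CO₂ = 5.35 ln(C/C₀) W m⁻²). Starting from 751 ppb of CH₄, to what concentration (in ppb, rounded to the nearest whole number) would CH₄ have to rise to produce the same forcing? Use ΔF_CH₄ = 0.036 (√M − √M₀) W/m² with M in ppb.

CO₂ forcing: 5.35 × ln(338/283) = 5.35 × 0.177599 = 0.95015 W/m².
Set 0.036(√M − √751) = 0.95015: √M = 0.95015/0.036 + √751 = 26.3931 + 27.4044 = 53.7975.
M = (53.7975)² = 2894.17 ppb.

M ≈ 2894 ppb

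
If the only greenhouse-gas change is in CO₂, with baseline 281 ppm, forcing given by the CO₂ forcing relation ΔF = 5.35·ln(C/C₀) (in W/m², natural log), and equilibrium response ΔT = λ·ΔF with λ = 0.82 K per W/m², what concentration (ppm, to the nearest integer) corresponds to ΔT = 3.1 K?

C ≈ 570 ppm

Required forcing: ΔF = ΔT/λ = 3.1/0.82 = 3.7805 W/m².
Then ln(C/281) = ΔF/5.35 = 3.7805/5.35 = 0.70664.
So C = 281 × e^0.70664 = 281 × 2.02717 = 569.63 ppm.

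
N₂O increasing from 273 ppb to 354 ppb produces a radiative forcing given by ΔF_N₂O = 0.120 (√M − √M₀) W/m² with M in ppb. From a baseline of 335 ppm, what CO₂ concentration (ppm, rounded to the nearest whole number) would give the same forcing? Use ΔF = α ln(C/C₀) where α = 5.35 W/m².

C ≈ 353 ppm

N₂O forcing: 0.120 × (√354 − √273) = 0.120 × (18.8149 − 16.5227) = 0.120 × 2.2922 = 0.27506 W/m².
Set 5.35 ln(C/335) = 0.27506: ln(C/335) = 0.27506/5.35 = 0.05141, so C = 335 × e^0.05141 = 335 × 1.05275 = 352.67 ppm.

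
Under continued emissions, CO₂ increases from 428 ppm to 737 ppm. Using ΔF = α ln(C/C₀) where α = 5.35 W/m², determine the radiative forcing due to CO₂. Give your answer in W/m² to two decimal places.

ΔF = 2.91 W/m²

CO₂: 5.35 × ln(737/428) = 5.35 × ln(1.72196) = 5.35 × 0.54346 = 2.9075 W/m².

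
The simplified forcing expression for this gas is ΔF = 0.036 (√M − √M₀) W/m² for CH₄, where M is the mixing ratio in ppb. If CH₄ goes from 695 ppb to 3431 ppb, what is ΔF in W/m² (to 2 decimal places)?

CH₄: 0.036 × (√3431 − √695) = 0.036 × (58.5747 − 26.3629) = 0.036 × 32.2118 = 1.1596 W/m².

ΔF = 1.16 W/m²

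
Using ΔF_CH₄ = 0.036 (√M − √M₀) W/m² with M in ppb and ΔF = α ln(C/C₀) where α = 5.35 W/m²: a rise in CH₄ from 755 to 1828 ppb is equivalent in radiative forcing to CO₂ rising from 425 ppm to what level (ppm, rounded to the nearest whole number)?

C ≈ 471 ppm

CH₄ forcing: 0.036 × (√1828 − √755) = 0.036 × (42.7551 − 27.4773) = 0.036 × 15.2778 = 0.55000 W/m².
Set 5.35 ln(C/425) = 0.55000: ln(C/425) = 0.55000/5.35 = 0.10280, so C = 425 × e^0.10280 = 425 × 1.10827 = 471.01 ppm.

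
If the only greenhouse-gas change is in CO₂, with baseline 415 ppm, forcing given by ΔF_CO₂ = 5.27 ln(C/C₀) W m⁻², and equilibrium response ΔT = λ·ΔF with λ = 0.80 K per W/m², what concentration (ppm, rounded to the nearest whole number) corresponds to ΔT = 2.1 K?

C ≈ 683 ppm

Required forcing: ΔF = ΔT/λ = 2.1/0.80 = 2.6250 W/m².
Then ln(C/415) = ΔF/5.27 = 2.6250/5.27 = 0.49810.
So C = 415 × e^0.49810 = 415 × 1.64559 = 682.92 ppm.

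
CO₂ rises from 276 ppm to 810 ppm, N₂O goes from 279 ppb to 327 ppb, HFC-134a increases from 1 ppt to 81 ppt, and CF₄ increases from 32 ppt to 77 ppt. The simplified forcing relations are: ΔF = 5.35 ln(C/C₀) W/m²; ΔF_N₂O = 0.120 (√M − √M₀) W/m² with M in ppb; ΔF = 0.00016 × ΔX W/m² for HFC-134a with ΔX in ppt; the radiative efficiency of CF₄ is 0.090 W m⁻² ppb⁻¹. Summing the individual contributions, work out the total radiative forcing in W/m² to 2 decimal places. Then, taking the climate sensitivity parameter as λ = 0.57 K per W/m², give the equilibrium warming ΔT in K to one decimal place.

ΔF = 5.94 W/m²; ΔT = 3.4 K

CO₂: 5.35 × ln(810/276) = 5.35 × ln(2.93478) = 5.35 × 1.07663 = 5.7600 W/m².
N₂O: 0.120 × (√327 − √279) = 0.120 × (18.0831 − 16.7033) = 0.120 × 1.3798 = 0.1656 W/m².
HFC-134a: ΔF = 0.00016 × (81 − 1) = 0.00016 × 80 = 0.0128 W/m².
CF₄: Δ = 77 − 32 = 45 ppt = 0.045 ppb; ΔF = 0.090 × 0.045 = 0.0041 W/m².
Total ΔF = 5.7600 + 0.1656 + 0.0128 + 0.0041 = 5.9425 W/m².
ΔT = λ ΔF = 0.57 × 5.94 = 3.3858 K.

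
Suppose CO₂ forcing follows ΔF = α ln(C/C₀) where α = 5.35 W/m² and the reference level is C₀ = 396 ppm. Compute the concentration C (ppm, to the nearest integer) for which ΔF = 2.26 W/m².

C ≈ 604 ppm

Set 5.35 ln(C/396) = 2.26, so ln(C/396) = 2.26/5.35 = 0.42243.
Then C/396 = e^0.42243 = 1.52566, giving C = 396 × 1.52566 = 604.16 ppm.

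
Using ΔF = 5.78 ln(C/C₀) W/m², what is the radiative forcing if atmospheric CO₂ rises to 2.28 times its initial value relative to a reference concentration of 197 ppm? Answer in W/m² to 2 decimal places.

ΔF = 4.76 W/m²

ΔF = 5.78 × ln(2.28) = 5.78 × 0.82418 = 4.7638 W/m².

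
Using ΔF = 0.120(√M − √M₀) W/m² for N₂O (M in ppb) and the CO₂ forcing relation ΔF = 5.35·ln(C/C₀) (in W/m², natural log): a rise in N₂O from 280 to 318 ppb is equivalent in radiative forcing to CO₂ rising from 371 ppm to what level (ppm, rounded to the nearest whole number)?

N₂O forcing: 0.120 × (√318 − √280) = 0.120 × (17.8326 − 16.7332) = 0.120 × 1.0994 = 0.13193 W/m².
Set 5.35 ln(C/371) = 0.13193: ln(C/371) = 0.13193/5.35 = 0.02466, so C = 371 × e^0.02466 = 371 × 1.02497 = 380.26 ppm.

C ≈ 380 ppm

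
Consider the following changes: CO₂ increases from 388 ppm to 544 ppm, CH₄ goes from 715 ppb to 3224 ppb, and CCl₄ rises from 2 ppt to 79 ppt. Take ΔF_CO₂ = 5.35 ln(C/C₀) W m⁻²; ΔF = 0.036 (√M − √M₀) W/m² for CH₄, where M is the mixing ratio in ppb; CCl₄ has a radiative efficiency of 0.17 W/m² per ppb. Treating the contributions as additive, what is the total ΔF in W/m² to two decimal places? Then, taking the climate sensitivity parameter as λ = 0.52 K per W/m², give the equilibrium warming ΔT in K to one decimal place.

CO₂: 5.35 × ln(544/388) = 5.35 × ln(1.40206) = 5.35 × 0.33794 = 1.8080 W/m².
CH₄: 0.036 × (√3224 − √715) = 0.036 × (56.7803 − 26.7395) = 0.036 × 30.0408 = 1.0815 W/m².
CCl₄: Δ = 79 − 2 = 77 ppt = 0.077 ppb; ΔF = 0.17 × 0.077 = 0.0131 W/m².
Total ΔF = 1.8080 + 1.0815 + 0.0131 = 2.9026 W/m².
ΔT = λ ΔF = 0.52 × 2.90 = 1.5080 K.

ΔF = 2.90 W/m²; ΔT = 1.5 K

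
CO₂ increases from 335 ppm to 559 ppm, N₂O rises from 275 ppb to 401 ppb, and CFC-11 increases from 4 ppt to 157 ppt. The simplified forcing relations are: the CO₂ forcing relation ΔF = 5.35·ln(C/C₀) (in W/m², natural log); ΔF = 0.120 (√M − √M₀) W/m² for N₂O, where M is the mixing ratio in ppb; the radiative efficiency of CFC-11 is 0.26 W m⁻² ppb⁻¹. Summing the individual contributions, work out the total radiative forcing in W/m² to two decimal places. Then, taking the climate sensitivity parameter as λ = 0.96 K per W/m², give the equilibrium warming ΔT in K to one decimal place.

ΔF = 3.19 W/m²; ΔT = 3.1 K

CO₂: 5.35 × ln(559/335) = 5.35 × ln(1.66866) = 5.35 × 0.51202 = 2.7393 W/m².
N₂O: 0.120 × (√401 − √275) = 0.120 × (20.0250 − 16.5831) = 0.120 × 3.4419 = 0.4130 W/m².
CFC-11: Δ = 157 − 4 = 153 ppt = 0.153 ppb; ΔF = 0.26 × 0.153 = 0.0398 W/m².
Total ΔF = 2.7393 + 0.4130 + 0.0398 = 3.1921 W/m².
ΔT = λ ΔF = 0.96 × 3.19 = 3.0624 K.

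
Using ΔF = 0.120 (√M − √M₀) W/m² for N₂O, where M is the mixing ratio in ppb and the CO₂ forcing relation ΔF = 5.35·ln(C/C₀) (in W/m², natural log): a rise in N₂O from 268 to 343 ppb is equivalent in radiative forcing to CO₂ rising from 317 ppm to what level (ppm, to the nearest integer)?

C ≈ 333 ppm

N₂O forcing: 0.120 × (√343 − √268) = 0.120 × (18.5203 − 16.3707) = 0.120 × 2.1496 = 0.25795 W/m².
Set 5.35 ln(C/317) = 0.25795: ln(C/317) = 0.25795/5.35 = 0.04821, so C = 317 × e^0.04821 = 317 × 1.04939 = 332.66 ppm.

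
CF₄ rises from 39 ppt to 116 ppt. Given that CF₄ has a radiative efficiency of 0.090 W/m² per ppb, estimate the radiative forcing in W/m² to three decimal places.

ΔF = 0.007 W/m²

CF₄: Δ = 116 − 39 = 77 ppt = 0.077 ppb; ΔF = 0.090 × 0.077 = 0.0069 W/m².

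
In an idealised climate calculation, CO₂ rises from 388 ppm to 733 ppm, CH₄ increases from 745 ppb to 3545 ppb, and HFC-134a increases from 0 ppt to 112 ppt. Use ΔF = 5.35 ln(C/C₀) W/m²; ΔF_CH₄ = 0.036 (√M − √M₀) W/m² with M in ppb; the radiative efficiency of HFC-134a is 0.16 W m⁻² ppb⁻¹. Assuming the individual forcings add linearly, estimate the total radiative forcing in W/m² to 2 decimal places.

ΔF = 4.58 W/m²

CO₂: 5.35 × ln(733/388) = 5.35 × ln(1.88918) = 5.35 × 0.63614 = 3.4033 W/m².
CH₄: 0.036 × (√3545 − √745) = 0.036 × (59.5399 − 27.2947) = 0.036 × 32.2452 = 1.1608 W/m².
HFC-134a: Δ = 112 − 0 = 112 ppt = 0.112 ppb; ΔF = 0.16 × 0.112 = 0.0179 W/m².
Total ΔF = 3.4033 + 1.1608 + 0.0179 = 4.5820 W/m².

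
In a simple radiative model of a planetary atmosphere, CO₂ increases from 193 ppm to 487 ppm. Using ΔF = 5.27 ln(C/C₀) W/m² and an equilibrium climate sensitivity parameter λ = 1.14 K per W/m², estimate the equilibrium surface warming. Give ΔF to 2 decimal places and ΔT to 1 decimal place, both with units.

CO₂: 5.27 × ln(487/193) = 5.27 × ln(2.52332) = 5.27 × 0.92558 = 4.8778 W/m².
ΔT = λ ΔF = 1.14 × 4.88 = 5.5632 K.

ΔF = 4.88 W/m²; ΔT = 5.6 K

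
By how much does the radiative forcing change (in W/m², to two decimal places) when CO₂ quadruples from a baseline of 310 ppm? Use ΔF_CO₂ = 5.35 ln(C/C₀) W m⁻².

ΔF = 7.42 W/m²

ΔF = 5.35 × ln(4) = 5.35 × 1.38629 = 7.4167 W/m².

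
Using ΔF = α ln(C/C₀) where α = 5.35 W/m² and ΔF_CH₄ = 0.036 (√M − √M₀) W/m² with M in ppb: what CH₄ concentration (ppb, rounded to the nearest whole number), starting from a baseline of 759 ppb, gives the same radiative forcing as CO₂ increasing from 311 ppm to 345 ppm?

CO₂ forcing: 5.35 × ln(345/311) = 5.35 × 0.103752 = 0.55507 W/m².
Set 0.036(√M − √759) = 0.55507: √M = 0.55507/0.036 + √759 = 15.4186 + 27.5500 = 42.9686.
M = (42.9686)² = 1846.30 ppb.

M ≈ 1846 ppb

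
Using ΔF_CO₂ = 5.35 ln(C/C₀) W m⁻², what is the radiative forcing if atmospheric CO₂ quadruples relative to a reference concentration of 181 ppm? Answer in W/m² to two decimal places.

ΔF = 7.42 W/m²

ΔF = 5.35 × ln(4) = 5.35 × 1.38629 = 7.4167 W/m².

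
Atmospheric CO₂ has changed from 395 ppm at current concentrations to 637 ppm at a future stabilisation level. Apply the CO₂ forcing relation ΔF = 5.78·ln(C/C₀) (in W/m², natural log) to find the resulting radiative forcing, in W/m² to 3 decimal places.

ΔF = 2.762 W/m²

CO₂: 5.78 × ln(637/395) = 5.78 × ln(1.61266) = 5.78 × 0.47788 = 2.7621 W/m².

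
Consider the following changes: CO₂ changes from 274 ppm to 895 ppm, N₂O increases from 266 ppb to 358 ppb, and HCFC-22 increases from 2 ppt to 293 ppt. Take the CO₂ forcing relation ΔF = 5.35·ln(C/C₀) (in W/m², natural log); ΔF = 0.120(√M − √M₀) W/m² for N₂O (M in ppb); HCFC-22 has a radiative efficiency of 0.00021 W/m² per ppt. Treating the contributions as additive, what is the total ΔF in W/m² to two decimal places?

ΔF = 6.71 W/m²

CO₂: 5.35 × ln(895/274) = 5.35 × ln(3.26642) = 5.35 × 1.18369 = 6.3327 W/m².
N₂O: 0.120 × (√358 − √266) = 0.120 × (18.9209 − 16.3095) = 0.120 × 2.6114 = 0.3134 W/m².
HCFC-22: ΔF = 0.00021 × (293 − 2) = 0.00021 × 291 = 0.0611 W/m².
Total ΔF = 6.3327 + 0.3134 + 0.0611 = 6.7072 W/m².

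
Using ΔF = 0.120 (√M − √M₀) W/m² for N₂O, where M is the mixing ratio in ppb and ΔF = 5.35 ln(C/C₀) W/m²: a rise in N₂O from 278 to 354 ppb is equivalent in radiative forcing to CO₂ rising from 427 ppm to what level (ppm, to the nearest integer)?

N₂O forcing: 0.120 × (√354 − √278) = 0.120 × (18.8149 − 16.6733) = 0.120 × 2.1416 = 0.25699 W/m².
Set 5.35 ln(C/427) = 0.25699: ln(C/427) = 0.25699/5.35 = 0.04804, so C = 427 × e^0.04804 = 427 × 1.04921 = 448.01 ppm.

C ≈ 448 ppm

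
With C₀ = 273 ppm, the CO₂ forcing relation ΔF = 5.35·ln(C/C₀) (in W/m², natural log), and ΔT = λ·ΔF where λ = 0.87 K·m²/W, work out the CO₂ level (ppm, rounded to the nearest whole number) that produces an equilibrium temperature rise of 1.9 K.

C ≈ 411 ppm

Required forcing: ΔF = ΔT/λ = 1.9/0.87 = 2.1839 W/m².
Then ln(C/273) = ΔF/5.35 = 2.1839/5.35 = 0.40821.
So C = 273 × e^0.40821 = 273 × 1.50412 = 410.62 ppm.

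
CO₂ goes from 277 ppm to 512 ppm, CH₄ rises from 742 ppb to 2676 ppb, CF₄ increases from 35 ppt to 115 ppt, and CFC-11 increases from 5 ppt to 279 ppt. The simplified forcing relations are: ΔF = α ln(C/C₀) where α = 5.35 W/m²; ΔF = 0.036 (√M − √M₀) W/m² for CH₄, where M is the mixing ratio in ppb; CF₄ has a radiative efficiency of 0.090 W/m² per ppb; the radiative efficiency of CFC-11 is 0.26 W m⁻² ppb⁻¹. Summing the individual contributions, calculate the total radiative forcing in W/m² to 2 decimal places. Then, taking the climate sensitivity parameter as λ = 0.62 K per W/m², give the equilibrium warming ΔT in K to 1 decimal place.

ΔF = 4.25 W/m²; ΔT = 2.6 K

CO₂: 5.35 × ln(512/277) = 5.35 × ln(1.84838) = 5.35 × 0.61431 = 3.2866 W/m².
CH₄: 0.036 × (√2676 − √742) = 0.036 × (51.7301 − 27.2397) = 0.036 × 24.4904 = 0.8817 W/m².
CF₄: Δ = 115 − 35 = 80 ppt = 0.080 ppb; ΔF = 0.090 × 0.080 = 0.0072 W/m².
CFC-11: Δ = 279 − 5 = 274 ppt = 0.274 ppb; ΔF = 0.26 × 0.274 = 0.0712 W/m².
Total ΔF = 3.2866 + 0.8817 + 0.0072 + 0.0712 = 4.2467 W/m².
ΔT = λ ΔF = 0.62 × 4.25 = 2.6350 K.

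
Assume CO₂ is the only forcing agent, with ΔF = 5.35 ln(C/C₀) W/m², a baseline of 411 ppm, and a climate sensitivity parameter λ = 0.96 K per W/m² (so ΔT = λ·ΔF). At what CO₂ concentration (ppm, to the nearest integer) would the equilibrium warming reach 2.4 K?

Required forcing: ΔF = ΔT/λ = 2.4/0.96 = 2.5000 W/m².
Then ln(C/411) = ΔF/5.35 = 2.5000/5.35 = 0.46729.
So C = 411 × e^0.46729 = 411 × 1.59566 = 655.82 ppm.

C ≈ 656 ppm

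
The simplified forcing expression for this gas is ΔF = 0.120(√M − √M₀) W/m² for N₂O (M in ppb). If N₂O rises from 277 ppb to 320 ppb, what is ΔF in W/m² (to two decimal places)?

N₂O: 0.120 × (√320 − √277) = 0.120 × (17.8885 − 16.6433) = 0.120 × 1.2452 = 0.1494 W/m².

ΔF = 0.15 W/m²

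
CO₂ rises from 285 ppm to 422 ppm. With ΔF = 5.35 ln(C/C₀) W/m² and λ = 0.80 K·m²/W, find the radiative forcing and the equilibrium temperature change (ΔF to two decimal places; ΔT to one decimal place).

ΔF = 2.10 W/m²; ΔT = 1.7 K

CO₂: 5.35 × ln(422/285) = 5.35 × ln(1.48070) = 5.35 × 0.39251 = 2.0999 W/m².
ΔT = λ ΔF = 0.80 × 2.10 = 1.6800 K.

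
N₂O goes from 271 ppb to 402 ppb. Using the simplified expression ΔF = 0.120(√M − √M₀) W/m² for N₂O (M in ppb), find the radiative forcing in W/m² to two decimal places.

ΔF = 0.43 W/m²

N₂O: 0.120 × (√402 − √271) = 0.120 × (20.0499 − 16.4621) = 0.120 × 3.5878 = 0.4305 W/m².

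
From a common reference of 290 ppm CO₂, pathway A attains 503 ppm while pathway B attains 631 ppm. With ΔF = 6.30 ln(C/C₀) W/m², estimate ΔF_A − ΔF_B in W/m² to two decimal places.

ΔF_A − ΔF_B = -1.43 W/m²

ΔF_A = 6.30 ln(503/290) = 6.30 × 0.55071 = 3.4695 W/m².
ΔF_B = 6.30 ln(631/290) = 6.30 × 0.77742 = 4.8977 W/m².
Difference: 3.4695 − 4.8977 = -1.4282 W/m².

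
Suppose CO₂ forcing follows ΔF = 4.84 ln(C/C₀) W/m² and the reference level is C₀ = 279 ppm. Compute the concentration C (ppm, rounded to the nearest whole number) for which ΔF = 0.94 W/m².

C ≈ 339 ppm

Set 4.84 ln(C/279) = 0.94, so ln(C/279) = 0.94/4.84 = 0.19421.
Then C/279 = e^0.19421 = 1.21435, giving C = 279 × 1.21435 = 338.80 ppm.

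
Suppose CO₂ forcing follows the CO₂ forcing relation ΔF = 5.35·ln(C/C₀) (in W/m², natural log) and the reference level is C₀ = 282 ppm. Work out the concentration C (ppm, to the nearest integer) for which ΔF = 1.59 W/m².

Set 5.35 ln(C/282) = 1.59, so ln(C/282) = 1.59/5.35 = 0.29720.
Then C/282 = e^0.29720 = 1.34608, giving C = 282 × 1.34608 = 379.59 ppm.

C ≈ 380 ppm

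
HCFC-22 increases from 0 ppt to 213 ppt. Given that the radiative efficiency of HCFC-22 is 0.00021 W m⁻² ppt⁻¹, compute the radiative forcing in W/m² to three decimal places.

ΔF = 0.045 W/m²

HCFC-22: ΔF = 0.00021 × (213 − 0) = 0.00021 × 213 = 0.0447 W/m².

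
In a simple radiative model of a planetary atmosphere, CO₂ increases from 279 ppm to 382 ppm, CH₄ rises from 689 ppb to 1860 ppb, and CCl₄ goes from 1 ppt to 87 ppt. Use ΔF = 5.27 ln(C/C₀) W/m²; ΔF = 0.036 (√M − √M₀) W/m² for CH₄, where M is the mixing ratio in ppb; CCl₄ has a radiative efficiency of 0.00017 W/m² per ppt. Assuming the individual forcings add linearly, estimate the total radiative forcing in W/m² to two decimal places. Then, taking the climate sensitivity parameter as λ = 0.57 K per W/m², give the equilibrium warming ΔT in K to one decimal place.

CO₂: 5.27 × ln(382/279) = 5.27 × ln(1.36918) = 5.27 × 0.31421 = 1.6559 W/m².
CH₄: 0.036 × (√1860 − √689) = 0.036 × (43.1277 − 26.2488) = 0.036 × 16.8789 = 0.6076 W/m².
CCl₄: ΔF = 0.00017 × (87 − 1) = 0.00017 × 86 = 0.0146 W/m².
Total ΔF = 1.6559 + 0.6076 + 0.0146 = 2.2781 W/m².
ΔT = λ ΔF = 0.57 × 2.28 = 1.2996 K.

ΔF = 2.28 W/m²; ΔT = 1.3 K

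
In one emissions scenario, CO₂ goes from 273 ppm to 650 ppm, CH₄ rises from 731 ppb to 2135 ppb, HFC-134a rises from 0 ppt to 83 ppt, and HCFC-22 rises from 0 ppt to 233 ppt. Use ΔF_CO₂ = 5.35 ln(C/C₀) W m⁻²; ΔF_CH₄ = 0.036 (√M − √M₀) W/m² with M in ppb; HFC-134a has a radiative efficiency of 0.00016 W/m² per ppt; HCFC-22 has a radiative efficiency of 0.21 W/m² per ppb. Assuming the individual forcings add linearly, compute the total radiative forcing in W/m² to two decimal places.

ΔF = 5.39 W/m²

CO₂: 5.35 × ln(650/273) = 5.35 × ln(2.38095) = 5.35 × 0.86750 = 4.6411 W/m².
CH₄: 0.036 × (√2135 − √731) = 0.036 × (46.2061 − 27.0370) = 0.036 × 19.1691 = 0.6901 W/m².
HFC-134a: ΔF = 0.00016 × (83 − 0) = 0.00016 × 83 = 0.0133 W/m².
HCFC-22: Δ = 233 − 0 = 233 ppt = 0.233 ppb; ΔF = 0.21 × 0.233 = 0.0489 W/m².
Total ΔF = 4.6411 + 0.6901 + 0.0133 + 0.0489 = 5.3934 W/m².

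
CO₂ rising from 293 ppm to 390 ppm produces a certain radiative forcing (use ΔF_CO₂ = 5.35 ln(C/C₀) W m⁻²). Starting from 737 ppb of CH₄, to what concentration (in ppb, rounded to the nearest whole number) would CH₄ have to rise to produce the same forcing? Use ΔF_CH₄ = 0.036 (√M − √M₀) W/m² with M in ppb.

CO₂ forcing: 5.35 × ln(390/293) = 5.35 × 0.285974 = 1.52996 W/m².
Set 0.036(√M − √737) = 1.52996: √M = 1.52996/0.036 + √737 = 42.4989 + 27.1477 = 69.6466.
M = (69.6466)² = 4850.65 ppb.

M ≈ 4851 ppb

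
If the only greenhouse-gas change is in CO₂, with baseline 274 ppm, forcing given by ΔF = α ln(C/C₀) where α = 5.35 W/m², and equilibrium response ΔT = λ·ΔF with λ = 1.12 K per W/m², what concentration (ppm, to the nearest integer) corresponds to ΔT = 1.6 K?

C ≈ 358 ppm

Required forcing: ΔF = ΔT/λ = 1.6/1.12 = 1.4286 W/m².
Then ln(C/274) = ΔF/5.35 = 1.4286/5.35 = 0.26703.
So C = 274 × e^0.26703 = 274 × 1.30608 = 357.87 ppm.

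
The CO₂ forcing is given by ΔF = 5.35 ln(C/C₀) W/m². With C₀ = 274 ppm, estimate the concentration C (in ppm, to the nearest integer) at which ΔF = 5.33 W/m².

C ≈ 742 ppm

Set 5.35 ln(C/274) = 5.33, so ln(C/274) = 5.33/5.35 = 0.99626.
Then C/274 = e^0.99626 = 2.70813, giving C = 274 × 2.70813 = 742.03 ppm.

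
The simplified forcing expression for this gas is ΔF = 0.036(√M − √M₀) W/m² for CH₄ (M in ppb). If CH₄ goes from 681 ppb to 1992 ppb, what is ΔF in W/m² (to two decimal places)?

ΔF = 0.67 W/m²

CH₄: 0.036 × (√1992 − √681) = 0.036 × (44.6318 − 26.0960) = 0.036 × 18.5358 = 0.6673 W/m².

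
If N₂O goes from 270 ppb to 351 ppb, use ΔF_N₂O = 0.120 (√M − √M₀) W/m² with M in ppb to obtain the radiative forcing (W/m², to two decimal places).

N₂O: 0.120 × (√351 − √270) = 0.120 × (18.7350 − 16.4317) = 0.120 × 2.3033 = 0.2764 W/m².

ΔF = 0.28 W/m²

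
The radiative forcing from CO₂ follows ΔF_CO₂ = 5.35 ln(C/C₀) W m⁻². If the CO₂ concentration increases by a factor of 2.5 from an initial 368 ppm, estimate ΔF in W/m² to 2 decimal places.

Because the forcing depends only on the ratio C/C₀, the initial concentration does not enter.
ΔF = 5.35 × ln(2.5) = 5.35 × 0.91629 = 4.9022 W/m².

ΔF = 4.90 W/m²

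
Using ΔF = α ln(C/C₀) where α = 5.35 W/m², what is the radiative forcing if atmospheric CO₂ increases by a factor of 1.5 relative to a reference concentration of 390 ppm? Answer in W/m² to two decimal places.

ΔF = 2.17 W/m²

ΔF = 5.35 × ln(1.5) = 5.35 × 0.40547 = 2.1693 W/m².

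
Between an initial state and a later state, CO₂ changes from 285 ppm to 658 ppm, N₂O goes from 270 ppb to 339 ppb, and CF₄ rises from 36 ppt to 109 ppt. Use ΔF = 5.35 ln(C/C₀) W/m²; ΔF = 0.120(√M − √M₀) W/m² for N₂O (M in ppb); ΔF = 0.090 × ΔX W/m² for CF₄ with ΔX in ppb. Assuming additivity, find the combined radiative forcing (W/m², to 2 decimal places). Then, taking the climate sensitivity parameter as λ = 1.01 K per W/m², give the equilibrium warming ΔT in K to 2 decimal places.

CO₂: 5.35 × ln(658/285) = 5.35 × ln(2.30877) = 5.35 × 0.83671 = 4.4764 W/m².
N₂O: 0.120 × (√339 − √270) = 0.120 × (18.4120 − 16.4317) = 0.120 × 1.9803 = 0.2376 W/m².
CF₄: Δ = 109 − 36 = 73 ppt = 0.073 ppb; ΔF = 0.090 × 0.073 = 0.0066 W/m².
Total ΔF = 4.4764 + 0.2376 + 0.0066 = 4.7206 W/m².
ΔT = λ ΔF = 1.01 × 4.72 = 4.7672 K.

ΔF = 4.72 W/m²; ΔT = 4.77 K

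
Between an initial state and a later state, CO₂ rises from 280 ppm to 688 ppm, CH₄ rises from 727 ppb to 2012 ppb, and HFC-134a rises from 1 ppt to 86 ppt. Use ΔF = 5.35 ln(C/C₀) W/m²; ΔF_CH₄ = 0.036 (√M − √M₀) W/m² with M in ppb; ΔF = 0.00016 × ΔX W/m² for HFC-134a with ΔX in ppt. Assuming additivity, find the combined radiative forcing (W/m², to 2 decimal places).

ΔF = 5.47 W/m²

CO₂: 5.35 × ln(688/280) = 5.35 × ln(2.45714) = 5.35 × 0.89900 = 4.8097 W/m².
CH₄: 0.036 × (√2012 − √727) = 0.036 × (44.8553 − 26.9629) = 0.036 × 17.8924 = 0.6441 W/m².
HFC-134a: ΔF = 0.00016 × (86 − 1) = 0.00016 × 85 = 0.0136 W/m².
Total ΔF = 4.8097 + 0.6441 + 0.0136 = 5.4674 W/m².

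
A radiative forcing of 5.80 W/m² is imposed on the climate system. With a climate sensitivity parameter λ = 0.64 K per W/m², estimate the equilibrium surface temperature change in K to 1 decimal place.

ΔT = λ ΔF = 0.64 × 5.80 = 3.7120 K.

ΔT = 3.7 K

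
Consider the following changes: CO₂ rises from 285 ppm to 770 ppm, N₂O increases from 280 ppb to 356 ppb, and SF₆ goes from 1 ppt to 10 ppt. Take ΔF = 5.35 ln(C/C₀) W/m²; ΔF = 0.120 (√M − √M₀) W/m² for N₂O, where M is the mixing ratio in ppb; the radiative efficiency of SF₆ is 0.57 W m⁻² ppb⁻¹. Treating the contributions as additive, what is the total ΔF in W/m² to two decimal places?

CO₂: 5.35 × ln(770/285) = 5.35 × ln(2.70175) = 5.35 × 0.99390 = 5.3174 W/m².
N₂O: 0.120 × (√356 − √280) = 0.120 × (18.8680 − 16.7332) = 0.120 × 2.1348 = 0.2562 W/m².
SF₆: Δ = 10 − 1 = 9 ppt = 0.009 ppb; ΔF = 0.57 × 0.009 = 0.0051 W/m².
Total ΔF = 5.3174 + 0.2562 + 0.0051 = 5.5787 W/m².

ΔF = 5.58 W/m²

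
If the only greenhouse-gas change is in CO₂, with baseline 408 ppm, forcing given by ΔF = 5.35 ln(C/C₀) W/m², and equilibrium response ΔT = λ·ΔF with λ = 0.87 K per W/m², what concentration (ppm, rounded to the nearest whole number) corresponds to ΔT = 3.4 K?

C ≈ 847 ppm

Required forcing: ΔF = ΔT/λ = 3.4/0.87 = 3.9080 W/m².
Then ln(C/408) = ΔF/5.35 = 3.9080/5.35 = 0.73047.
So C = 408 × e^0.73047 = 408 × 2.07606 = 847.03 ppm.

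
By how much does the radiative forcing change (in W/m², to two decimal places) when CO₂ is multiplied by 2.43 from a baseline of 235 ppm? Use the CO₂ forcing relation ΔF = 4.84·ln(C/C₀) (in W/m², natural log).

ΔF = 4.84 × ln(2.43) = 4.84 × 0.88789 = 4.2974 W/m².

ΔF = 4.30 W/m²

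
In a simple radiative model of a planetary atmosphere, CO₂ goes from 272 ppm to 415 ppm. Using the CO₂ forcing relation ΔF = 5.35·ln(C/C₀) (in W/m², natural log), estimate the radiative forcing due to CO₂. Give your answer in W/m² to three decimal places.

CO₂ absorption bands are partially saturated, so forcing scales with the logarithm of the concentration ratio.
CO₂: 5.35 × ln(415/272) = 5.35 × ln(1.52574) = 5.35 × 0.42248 = 2.2603 W/m².

ΔF = 2.260 W/m²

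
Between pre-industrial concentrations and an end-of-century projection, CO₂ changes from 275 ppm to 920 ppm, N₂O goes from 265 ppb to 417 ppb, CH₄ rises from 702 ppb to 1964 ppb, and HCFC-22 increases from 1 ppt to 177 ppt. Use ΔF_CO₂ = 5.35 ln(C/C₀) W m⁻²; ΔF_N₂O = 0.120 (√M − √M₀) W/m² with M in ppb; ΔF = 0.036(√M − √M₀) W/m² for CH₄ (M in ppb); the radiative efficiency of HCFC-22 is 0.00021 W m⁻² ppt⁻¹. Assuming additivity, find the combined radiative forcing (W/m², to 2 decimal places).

ΔF = 7.64 W/m²

CO₂: 5.35 × ln(920/275) = 5.35 × ln(3.34545) = 5.35 × 1.20760 = 6.4607 W/m².
N₂O: 0.120 × (√417 − √265) = 0.120 × (20.4206 − 16.2788) = 0.120 × 4.1418 = 0.4970 W/m².
CH₄: 0.036 × (√1964 − √702) = 0.036 × (44.3170 − 26.4953) = 0.036 × 17.8217 = 0.6416 W/m².
HCFC-22: ΔF = 0.00021 × (177 − 1) = 0.00021 × 176 = 0.0370 W/m².
Total ΔF = 6.4607 + 0.4970 + 0.6416 + 0.0370 = 7.6363 W/m².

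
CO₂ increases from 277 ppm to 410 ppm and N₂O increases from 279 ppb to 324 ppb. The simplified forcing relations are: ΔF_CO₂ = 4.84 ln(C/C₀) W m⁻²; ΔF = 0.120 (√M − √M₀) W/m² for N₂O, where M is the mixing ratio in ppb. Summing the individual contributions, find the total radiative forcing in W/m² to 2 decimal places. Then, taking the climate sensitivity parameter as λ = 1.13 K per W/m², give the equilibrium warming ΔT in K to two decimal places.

CO₂: 4.84 × ln(410/277) = 4.84 × ln(1.48014) = 4.84 × 0.39214 = 1.8980 W/m².
N₂O: 0.120 × (√324 − √279) = 0.120 × (18.0000 − 16.7033) = 0.120 × 1.2967 = 0.1556 W/m².
Total ΔF = 1.8980 + 0.1556 = 2.0536 W/m².
ΔT = λ ΔF = 1.13 × 2.05 = 2.3165 K.

ΔF = 2.05 W/m²; ΔT = 2.32 K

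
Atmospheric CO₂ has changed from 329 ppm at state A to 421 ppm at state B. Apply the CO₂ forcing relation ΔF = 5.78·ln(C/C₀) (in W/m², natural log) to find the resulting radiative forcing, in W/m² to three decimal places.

ΔF = 1.425 W/m²

CO₂ absorption bands are partially saturated, so forcing scales with the logarithm of the concentration ratio.
CO₂: 5.78 × ln(421/329) = 5.78 × ln(1.27964) = 5.78 × 0.24658 = 1.4252 W/m².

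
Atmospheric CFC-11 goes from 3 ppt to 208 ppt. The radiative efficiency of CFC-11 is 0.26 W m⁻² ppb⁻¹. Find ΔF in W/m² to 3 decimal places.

ΔF = 0.053 W/m²

CFC-11: Δ = 208 − 3 = 205 ppt = 0.205 ppb; ΔF = 0.26 × 0.205 = 0.0533 W/m².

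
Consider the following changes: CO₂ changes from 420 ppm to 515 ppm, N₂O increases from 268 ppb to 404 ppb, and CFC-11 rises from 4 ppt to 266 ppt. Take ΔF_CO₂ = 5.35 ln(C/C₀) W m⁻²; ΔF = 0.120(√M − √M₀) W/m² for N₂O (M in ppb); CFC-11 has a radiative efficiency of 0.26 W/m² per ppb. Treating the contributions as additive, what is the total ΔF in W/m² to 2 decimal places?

ΔF = 1.61 W/m²

CO₂: 5.35 × ln(515/420) = 5.35 × ln(1.22619) = 5.35 × 0.20391 = 1.0909 W/m².
N₂O: 0.120 × (√404 − √268) = 0.120 × (20.0998 − 16.3707) = 0.120 × 3.7291 = 0.4475 W/m².
CFC-11: Δ = 266 − 4 = 262 ppt = 0.262 ppb; ΔF = 0.26 × 0.262 = 0.0681 W/m².
Total ΔF = 1.0909 + 0.4475 + 0.0681 = 1.6065 W/m².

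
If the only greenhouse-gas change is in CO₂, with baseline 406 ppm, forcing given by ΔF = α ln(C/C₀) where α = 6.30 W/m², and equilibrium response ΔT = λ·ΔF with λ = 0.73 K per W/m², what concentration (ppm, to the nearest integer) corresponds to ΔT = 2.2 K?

C ≈ 655 ppm

Required forcing: ΔF = ΔT/λ = 2.2/0.73 = 3.0137 W/m².
Then ln(C/406) = ΔF/6.30 = 3.0137/6.30 = 0.47837.
So C = 406 × e^0.47837 = 406 × 1.61344 = 655.06 ppm.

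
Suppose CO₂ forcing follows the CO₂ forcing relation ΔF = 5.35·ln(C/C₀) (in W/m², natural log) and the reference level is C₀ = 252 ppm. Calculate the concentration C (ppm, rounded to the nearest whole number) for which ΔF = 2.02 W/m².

Set 5.35 ln(C/252) = 2.02, so ln(C/252) = 2.02/5.35 = 0.37757.
Then C/252 = e^0.37757 = 1.45874, giving C = 252 × 1.45874 = 367.60 ppm.

C ≈ 368 ppm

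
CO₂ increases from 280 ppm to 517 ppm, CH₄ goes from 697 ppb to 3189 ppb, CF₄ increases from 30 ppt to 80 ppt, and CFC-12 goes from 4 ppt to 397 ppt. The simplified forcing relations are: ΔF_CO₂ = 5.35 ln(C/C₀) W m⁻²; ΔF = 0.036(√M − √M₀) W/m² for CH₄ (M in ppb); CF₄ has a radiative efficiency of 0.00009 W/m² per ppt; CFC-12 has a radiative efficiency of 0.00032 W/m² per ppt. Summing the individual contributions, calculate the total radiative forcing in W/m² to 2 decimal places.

CO₂: 5.35 × ln(517/280) = 5.35 × ln(1.84643) = 5.35 × 0.61325 = 3.2809 W/m².
CH₄: 0.036 × (√3189 − √697) = 0.036 × (56.4712 − 26.4008) = 0.036 × 30.0704 = 1.0825 W/m².
CF₄: ΔF = 0.00009 × (80 − 30) = 0.00009 × 50 = 0.0045 W/m².
CFC-12: ΔF = 0.00032 × (397 − 4) = 0.00032 × 393 = 0.1258 W/m².
Total ΔF = 3.2809 + 1.0825 + 0.0045 + 0.1258 = 4.4937 W/m².

ΔF = 4.49 W/m²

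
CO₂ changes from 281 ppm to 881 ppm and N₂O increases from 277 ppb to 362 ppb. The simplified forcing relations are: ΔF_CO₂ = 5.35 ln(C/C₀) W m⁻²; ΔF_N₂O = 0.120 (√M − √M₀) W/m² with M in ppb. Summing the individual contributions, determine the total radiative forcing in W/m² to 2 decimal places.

CO₂: 5.35 × ln(881/281) = 5.35 × ln(3.13523) = 5.35 × 1.14270 = 6.1134 W/m².
N₂O: 0.120 × (√362 − √277) = 0.120 × (19.0263 − 16.6433) = 0.120 × 2.3830 = 0.2860 W/m².
Total ΔF = 6.1134 + 0.2860 = 6.3994 W/m².

ΔF = 6.40 W/m²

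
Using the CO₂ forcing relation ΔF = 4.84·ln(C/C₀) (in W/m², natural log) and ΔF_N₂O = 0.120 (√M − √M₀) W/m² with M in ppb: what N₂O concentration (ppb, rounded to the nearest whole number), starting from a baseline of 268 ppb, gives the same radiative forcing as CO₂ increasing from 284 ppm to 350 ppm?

CO₂ forcing: 4.84 × ln(350/284) = 4.84 × 0.208959 = 1.01136 W/m².
Set 0.120(√M − √268) = 1.01136: √M = 1.01136/0.120 + √268 = 8.4280 + 16.3707 = 24.7987.
M = (24.7987)² = 614.98 ppb.

M ≈ 615 ppb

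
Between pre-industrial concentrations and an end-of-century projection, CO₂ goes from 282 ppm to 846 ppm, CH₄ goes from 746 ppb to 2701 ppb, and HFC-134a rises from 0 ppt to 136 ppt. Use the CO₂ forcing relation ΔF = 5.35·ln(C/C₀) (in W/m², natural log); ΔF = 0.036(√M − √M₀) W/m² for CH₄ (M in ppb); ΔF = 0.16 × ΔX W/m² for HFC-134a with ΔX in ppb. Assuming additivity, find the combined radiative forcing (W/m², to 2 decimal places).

CO₂: 5.35 × ln(846/282) = 5.35 × ln(3.00000) = 5.35 × 1.09861 = 5.8776 W/m².
CH₄: 0.036 × (√2701 − √746) = 0.036 × (51.9711 − 27.3130) = 0.036 × 24.6581 = 0.8877 W/m².
HFC-134a: Δ = 136 − 0 = 136 ppt = 0.136 ppb; ΔF = 0.16 × 0.136 = 0.0218 W/m².
Total ΔF = 5.8776 + 0.8877 + 0.0218 = 6.7871 W/m².

ΔF = 6.79 W/m²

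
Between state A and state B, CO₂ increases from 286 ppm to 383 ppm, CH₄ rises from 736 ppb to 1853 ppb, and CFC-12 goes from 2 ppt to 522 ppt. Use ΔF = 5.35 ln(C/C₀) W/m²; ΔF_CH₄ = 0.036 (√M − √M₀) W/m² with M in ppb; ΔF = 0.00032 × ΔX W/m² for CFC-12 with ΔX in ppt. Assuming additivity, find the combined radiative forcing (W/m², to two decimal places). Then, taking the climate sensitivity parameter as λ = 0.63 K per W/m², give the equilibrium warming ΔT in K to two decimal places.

CO₂: 5.35 × ln(383/286) = 5.35 × ln(1.33916) = 5.35 × 0.29204 = 1.5624 W/m².
CH₄: 0.036 × (√1853 − √736) = 0.036 × (43.0465 − 27.1293) = 0.036 × 15.9172 = 0.5730 W/m².
CFC-12: ΔF = 0.00032 × (522 − 2) = 0.00032 × 520 = 0.1664 W/m².
Total ΔF = 1.5624 + 0.5730 + 0.1664 = 2.3018 W/m².
ΔT = λ ΔF = 0.63 × 2.30 = 1.4490 K.

ΔF = 2.30 W/m²; ΔT = 1.45 K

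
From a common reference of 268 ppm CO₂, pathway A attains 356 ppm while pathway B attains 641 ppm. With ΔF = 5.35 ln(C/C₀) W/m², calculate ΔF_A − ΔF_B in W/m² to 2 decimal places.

ΔF_A = 5.35 ln(356/268) = 5.35 × 0.28394 = 1.5191 W/m².
ΔF_B = 5.35 ln(641/268) = 5.35 × 0.87204 = 4.6654 W/m².
Difference: 1.5191 − 4.6654 = -3.1463 W/m².
(Equivalently, ΔF_A − ΔF_B = 5.35 ln(356/641) = 5.35 × -0.58810 = -3.1463 W/m².)

ΔF_A − ΔF_B = -3.15 W/m²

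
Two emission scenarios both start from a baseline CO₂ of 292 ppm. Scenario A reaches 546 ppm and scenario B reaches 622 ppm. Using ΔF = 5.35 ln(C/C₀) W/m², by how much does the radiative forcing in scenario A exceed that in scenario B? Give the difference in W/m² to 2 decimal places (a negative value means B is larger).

ΔF_A − ΔF_B = -0.70 W/m²

ΔF_A = 5.35 ln(546/292) = 5.35 × 0.62587 = 3.3484 W/m².
ΔF_B = 5.35 ln(622/292) = 5.35 × 0.75619 = 4.0456 W/m².
Difference: 3.3484 − 4.0456 = -0.6972 W/m².
(Equivalently, ΔF_A − ΔF_B = 5.35 ln(546/622) = 5.35 × -0.13032 = -0.6972 W/m².)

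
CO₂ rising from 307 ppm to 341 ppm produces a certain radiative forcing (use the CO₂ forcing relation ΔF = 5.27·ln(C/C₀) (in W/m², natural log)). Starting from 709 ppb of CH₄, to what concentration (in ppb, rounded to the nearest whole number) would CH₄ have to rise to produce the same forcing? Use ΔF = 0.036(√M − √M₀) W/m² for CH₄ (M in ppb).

M ≈ 1764 ppb

CO₂ forcing: 5.27 × ln(341/307) = 5.27 × 0.105035 = 0.55353 W/m².
Set 0.036(√M − √709) = 0.55353: √M = 0.55353/0.036 + √709 = 15.3758 + 26.6271 = 42.0029.
M = (42.0029)² = 1764.24 ppb.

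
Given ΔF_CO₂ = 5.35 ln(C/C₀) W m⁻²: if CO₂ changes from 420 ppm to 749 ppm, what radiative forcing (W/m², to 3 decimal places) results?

CO₂: 5.35 × ln(749/420) = 5.35 × ln(1.78333) = 5.35 × 0.57848 = 3.0949 W/m².

ΔF = 3.095 W/m²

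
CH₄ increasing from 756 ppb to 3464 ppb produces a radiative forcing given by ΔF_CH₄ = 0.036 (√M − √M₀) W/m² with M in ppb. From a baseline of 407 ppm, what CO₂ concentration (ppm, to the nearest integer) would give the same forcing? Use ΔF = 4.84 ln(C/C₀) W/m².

C ≈ 514 ppm

CH₄ forcing: 0.036 × (√3464 − √756) = 0.036 × (58.8558 − 27.4955) = 0.036 × 31.3603 = 1.12897 W/m².
Set 4.84 ln(C/407) = 1.12897: ln(C/407) = 1.12897/4.84 = 0.23326, so C = 407 × e^0.23326 = 407 × 1.26271 = 513.92 ppm.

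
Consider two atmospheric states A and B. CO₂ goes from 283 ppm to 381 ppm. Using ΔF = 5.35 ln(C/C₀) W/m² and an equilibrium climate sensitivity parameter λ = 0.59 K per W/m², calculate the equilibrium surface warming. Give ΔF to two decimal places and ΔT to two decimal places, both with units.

ΔF = 1.59 W/m²; ΔT = 0.94 K

CO₂: 5.35 × ln(381/283) = 5.35 × ln(1.34629) = 5.35 × 0.29735 = 1.5908 W/m².
ΔT = λ ΔF = 0.59 × 1.59 = 0.9381 K.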